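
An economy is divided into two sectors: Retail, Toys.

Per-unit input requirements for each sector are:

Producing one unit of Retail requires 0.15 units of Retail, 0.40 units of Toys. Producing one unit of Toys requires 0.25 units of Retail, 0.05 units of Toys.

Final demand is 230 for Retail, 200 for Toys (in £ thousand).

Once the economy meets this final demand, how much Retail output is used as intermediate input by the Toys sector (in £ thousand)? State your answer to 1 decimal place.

z_RT = 92.6

I − A =
  [   0.85    -0.25]
  [  -0.40     0.95]
det(I−A) = (0.85)(0.95) − (-0.25)(-0.40) = 0.7075
adj(I−A) = [[0.95, 0.25], [0.40, 0.85]]
(I − A)⁻¹ = adj(I−A) / det(I−A) ≈
  [   1.3428     0.3534]
  [   0.5654     1.2014]
First solve x = (I − A)⁻¹ d = adj(I−A)·d / det(I−A); in particular x_T = (0.40·230 + 0.85·200) / 0.7075 = 262.00 / 0.7075 ≈ 370.318.
Intermediate flow from R to T: z_RT = a_RT · x_T = 0.25 × 262.00 / 0.7075 = 65.50 / 0.7075 ≈ 92.6.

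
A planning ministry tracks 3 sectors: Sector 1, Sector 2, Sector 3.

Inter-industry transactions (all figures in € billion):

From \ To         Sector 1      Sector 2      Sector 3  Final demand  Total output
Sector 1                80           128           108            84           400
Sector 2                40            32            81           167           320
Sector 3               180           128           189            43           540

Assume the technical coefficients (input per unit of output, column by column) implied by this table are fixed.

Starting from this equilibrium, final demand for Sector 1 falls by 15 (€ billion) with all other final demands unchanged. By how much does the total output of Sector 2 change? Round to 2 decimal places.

Δx_2 = -7.15

Technical coefficients a_ij = z_ij / X_j:
  a_11 = 80/400 = 0.20, a_21 = 40/400 = 0.10, a_31 = 180/400 = 0.45
  a_12 = 128/320 = 0.40, a_22 = 32/320 = 0.10, a_32 = 128/320 = 0.40
  a_13 = 108/540 = 0.20, a_23 = 81/540 = 0.15, a_33 = 189/540 = 0.35
I − A =
  [   0.80    -0.40    -0.20]
  [  -0.10     0.90    -0.15]
  [  -0.45    -0.40     0.65]
Cofactors of I−A, C_ij = (−1)^(i+j)·(minor ij) (rows/columns in the sector order above):
  C_11 = (0.90)(0.65) − (-0.15)(-0.40) = 0.5250
  C_12 = −[(-0.10)(0.65) − (-0.15)(-0.45)] = 0.1325
  C_13 = (-0.10)(-0.40) − (0.90)(-0.45) = 0.4450
  C_21 = −[(-0.40)(0.65) − (-0.20)(-0.40)] = 0.3400
  C_22 = (0.80)(0.65) − (-0.20)(-0.45) = 0.4300
  C_23 = −[(0.80)(-0.40) − (-0.40)(-0.45)] = 0.5000
  C_31 = (-0.40)(-0.15) − (-0.20)(0.90) = 0.2400
  C_32 = −[(0.80)(-0.15) − (-0.20)(-0.10)] = 0.1400
  C_33 = (0.80)(0.90) − (-0.40)(-0.10) = 0.6800
det(I−A) = Σ_j (I−A)_1j·C_1j = (0.80)(0.5250) + (-0.40)(0.1325) + (-0.20)(0.4450) = 0.2780
adj(I−A) = Cᵀ =
  [ 0.5250   0.3400   0.2400]
  [ 0.1325   0.4300   0.1400]
  [ 0.4450   0.5000   0.6800]
(I − A)⁻¹ = adj(I−A) / det(I−A) ≈
  [   1.8885     1.2230     0.8633]
  [   0.4766     1.5468     0.5036]
  [   1.6007     1.7986     2.4460]
Δx = (I − A)⁻¹ Δd with Δd having -15 in the Sector 1 component and 0 elsewhere.
So Δx_2 = L_21 · (-15), where L_21 = adj(I−A)_21 / det(I−A) = 0.1325 / 0.2780.
Δx_2 = 0.1325 × (-15) / 0.2780 = -1.9875 / 0.2780 ≈ -7.15.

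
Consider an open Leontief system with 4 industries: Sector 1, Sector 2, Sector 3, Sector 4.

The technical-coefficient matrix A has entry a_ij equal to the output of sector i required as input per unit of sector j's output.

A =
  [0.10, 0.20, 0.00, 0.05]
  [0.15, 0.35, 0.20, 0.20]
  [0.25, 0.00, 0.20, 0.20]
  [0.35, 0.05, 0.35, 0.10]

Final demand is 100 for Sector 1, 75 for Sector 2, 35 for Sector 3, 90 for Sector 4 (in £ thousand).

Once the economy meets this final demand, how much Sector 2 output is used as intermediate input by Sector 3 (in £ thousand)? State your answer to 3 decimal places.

I − A =
  [   0.90    -0.20     0.00    -0.05]
  [  -0.15     0.65    -0.20    -0.20]
  [  -0.25     0.00     0.80    -0.20]
  [  -0.35    -0.05    -0.35     0.90]
Compute the cofactors C_ij = (−1)^(i+j)·(3×3 minor ij) of I−A; the adjugate is their transpose:
adj(I−A) = Cᵀ =
  [ 0.412500   0.132000   0.061875   0.066000]
  [ 0.230000   0.566625   0.224125   0.188500]
  [ 0.190750   0.068625   0.464750   0.129125]
  [ 0.247375   0.109500   0.217250   0.434000]
det(I−A) = Σ_j (I−A)_1j·C_1j = (0.90)(0.412500) + (-0.20)(0.230000) + (0.00)(0.190750) + (-0.05)(0.247375) = 0.31288125
(I − A)⁻¹ = adj(I−A) / det(I−A) ≈
  [   1.3184     0.4219     0.1978     0.2109]
  [   0.7351     1.8110     0.7163     0.6025]
  [   0.6097     0.2193     1.4854     0.4127]
  [   0.7906     0.3500     0.6944     1.3871]
First solve x = (I − A)⁻¹ d = adj(I−A)·d / det(I−A); in particular x_3 = (0.190750·100 + 0.068625·75 + 0.464750·35 + 0.129125·90) / 0.31288125 = 52.109375 / 0.31288125 ≈ 166.54681.
Intermediate flow from 2 to 3: z_23 = a_23 · x_3 = 0.20 × 52.109375 / 0.31288125 = 10.421875 / 0.31288125 ≈ 33.309.

z_23 = 33.309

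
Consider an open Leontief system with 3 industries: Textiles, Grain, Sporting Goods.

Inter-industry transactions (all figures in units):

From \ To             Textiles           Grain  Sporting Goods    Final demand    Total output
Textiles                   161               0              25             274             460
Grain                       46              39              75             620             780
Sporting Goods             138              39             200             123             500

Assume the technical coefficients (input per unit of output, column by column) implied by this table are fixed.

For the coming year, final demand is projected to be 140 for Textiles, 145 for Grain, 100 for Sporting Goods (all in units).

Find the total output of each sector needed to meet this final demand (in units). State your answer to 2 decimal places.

Technical coefficients a_ij = z_ij / X_j:
  a_TT = 161/460 = 0.35, a_GT = 46/460 = 0.10, a_ST = 138/460 = 0.30
  a_TG = 0/780 = 0.00, a_GG = 39/780 = 0.05, a_SG = 39/780 = 0.05
  a_TS = 25/500 = 0.05, a_GS = 75/500 = 0.15, a_SS = 200/500 = 0.40
I − A =
  [   0.65     0.00    -0.05]
  [  -0.10     0.95    -0.15]
  [  -0.30    -0.05     0.60]
Cofactors of I−A, C_ij = (−1)^(i+j)·(minor ij) (rows/columns in the sector order above):
  C_11 = (0.95)(0.60) − (-0.15)(-0.05) = 0.5625
  C_12 = −[(-0.10)(0.60) − (-0.15)(-0.30)] = 0.1050
  C_13 = (-0.10)(-0.05) − (0.95)(-0.30) = 0.2900
  C_21 = −[(0.00)(0.60) − (-0.05)(-0.05)] = 0.0025
  C_22 = (0.65)(0.60) − (-0.05)(-0.30) = 0.3750
  C_23 = −[(0.65)(-0.05) − (0.00)(-0.30)] = 0.0325
  C_31 = (0.00)(-0.15) − (-0.05)(0.95) = 0.0475
  C_32 = −[(0.65)(-0.15) − (-0.05)(-0.10)] = 0.1025
  C_33 = (0.65)(0.95) − (0.00)(-0.10) = 0.6175
det(I−A) = Σ_j (I−A)_1j·C_1j = (0.65)(0.5625) + (0.00)(0.1050) + (-0.05)(0.2900) = 0.351125
adj(I−A) = Cᵀ =
  [ 0.5625   0.0025   0.0475]
  [ 0.1050   0.3750   0.1025]
  [ 0.2900   0.0325   0.6175]
(I − A)⁻¹ = adj(I−A) / det(I−A) ≈
  [   1.6020     0.0071     0.1353]
  [   0.2990     1.0680     0.2919]
  [   0.8259     0.0926     1.7586]
x = (I − A)⁻¹ d = adj(I−A)·d / det(I−A), with det(I−A) = 0.351125:
  x_T = (0.5625·140 + 0.0025·145 + 0.0475·100) / 0.351125 = 83.8625 / 0.351125 ≈ 238.84
  x_G = (0.1050·140 + 0.3750·145 + 0.1025·100) / 0.351125 = 79.325 / 0.351125 ≈ 225.92
  x_S = (0.2900·140 + 0.0325·145 + 0.6175·100) / 0.351125 = 107.0625 / 0.351125 ≈ 304.91

x_T = 238.84, x_G = 225.92, x_S = 304.91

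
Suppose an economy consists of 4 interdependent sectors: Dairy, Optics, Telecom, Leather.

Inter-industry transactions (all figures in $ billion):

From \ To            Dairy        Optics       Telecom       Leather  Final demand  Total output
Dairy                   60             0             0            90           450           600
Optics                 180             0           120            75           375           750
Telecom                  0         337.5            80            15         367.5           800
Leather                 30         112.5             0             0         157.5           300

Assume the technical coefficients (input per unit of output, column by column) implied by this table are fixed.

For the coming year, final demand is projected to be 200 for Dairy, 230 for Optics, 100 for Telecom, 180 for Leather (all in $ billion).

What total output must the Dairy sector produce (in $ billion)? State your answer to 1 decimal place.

Technical coefficients a_ij = z_ij / X_j:
  a_11 = 60/600 = 0.10, a_21 = 180/600 = 0.30, a_31 = 0/600 = 0.00, a_41 = 30/600 = 0.05
  a_12 = 0/750 = 0.00, a_22 = 0/750 = 0.00, a_32 = 337.5/750 = 0.45, a_42 = 112.5/750 = 0.15
  a_13 = 0/800 = 0.00, a_23 = 120/800 = 0.15, a_33 = 80/800 = 0.10, a_43 = 0/800 = 0.00
  a_14 = 90/300 = 0.30, a_24 = 75/300 = 0.25, a_34 = 15/300 = 0.05, a_44 = 0/300 = 0.00
I − A =
  [   0.90     0.00     0.00    -0.30]
  [  -0.30     1.00    -0.15    -0.25]
  [   0.00    -0.45     0.90    -0.05]
  [  -0.05    -0.15     0.00     1.00]
Compute the cofactors C_ij = (−1)^(i+j)·(3×3 minor ij) of I−A; the adjugate is their transpose:
adj(I−A) = Cᵀ =
  [ 0.797625   0.040500   0.006750   0.249750]
  [ 0.281625   0.796500   0.132750   0.290250]
  [ 0.145375   0.405000   0.837750   0.186750]
  [ 0.082125   0.121500   0.020250   0.749250]
det(I−A) = Σ_j (I−A)_1j·C_1j = (0.90)(0.797625) + (0.00)(0.281625) + (0.00)(0.145375) + (-0.30)(0.082125) = 0.693225
(I − A)⁻¹ = adj(I−A) / det(I−A) ≈
  [   1.1506     0.0584     0.0097     0.3603]
  [   0.4063     1.1490     0.1915     0.4187]
  [   0.2097     0.5842     1.2085     0.2694]
  [   0.1185     0.1753     0.0292     1.0808]
x = (I − A)⁻¹ d = adj(I−A)·d / det(I−A), with det(I−A) = 0.693225:
  x_1 = (0.797625·200 + 0.040500·230 + 0.006750·100 + 0.249750·180) / 0.693225 = 214.47 / 0.693225 ≈ 309.4
  x_2 = (0.281625·200 + 0.796500·230 + 0.132750·100 + 0.290250·180) / 0.693225 = 305.04 / 0.693225 ≈ 440.0
  x_3 = (0.145375·200 + 0.405000·230 + 0.837750·100 + 0.186750·180) / 0.693225 = 239.615 / 0.693225 ≈ 345.7
  x_4 = (0.082125·200 + 0.121500·230 + 0.020250·100 + 0.749250·180) / 0.693225 = 181.26 / 0.693225 ≈ 261.5

x_1 = 309.4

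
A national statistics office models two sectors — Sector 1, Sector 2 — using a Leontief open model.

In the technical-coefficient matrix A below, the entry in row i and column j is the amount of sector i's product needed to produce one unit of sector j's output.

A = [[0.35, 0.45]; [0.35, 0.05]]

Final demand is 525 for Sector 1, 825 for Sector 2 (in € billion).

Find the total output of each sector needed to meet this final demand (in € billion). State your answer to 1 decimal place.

I − A =
  [   0.65    -0.45]
  [  -0.35     0.95]
det(I−A) = (0.65)(0.95) − (-0.45)(-0.35) = 0.4600
adj(I−A) = [[0.95, 0.45], [0.35, 0.65]]
(I − A)⁻¹ = adj(I−A) / det(I−A) ≈
  [   2.0652     0.9783]
  [   0.7609     1.4130]
x = (I − A)⁻¹ d = adj(I−A)·d / det(I−A), with det(I−A) = 0.4600:
  x_1 = (0.95·525 + 0.45·825) / 0.4600 = 870.00 / 0.4600 ≈ 1891.3
  x_2 = (0.35·525 + 0.65·825) / 0.4600 = 720.00 / 0.4600 ≈ 1565.2

x_1 = 1891.3, x_2 = 1565.2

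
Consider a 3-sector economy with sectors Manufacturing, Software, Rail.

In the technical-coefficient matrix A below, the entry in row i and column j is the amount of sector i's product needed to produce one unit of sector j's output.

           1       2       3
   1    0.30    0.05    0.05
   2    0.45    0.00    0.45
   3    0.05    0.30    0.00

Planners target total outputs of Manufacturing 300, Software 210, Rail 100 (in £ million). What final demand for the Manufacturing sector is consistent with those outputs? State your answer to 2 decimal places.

d_1 = 194.50

I − A =
  [   0.70    -0.05    -0.05]
  [  -0.45     1.00    -0.45]
  [  -0.05    -0.30     1.00]
d = (I − A) x:
  d_1 = (+0.70)·300 + (-0.05)·210 + (-0.05)·100 = 194.50
  d_2 = (-0.45)·300 + (+1.00)·210 + (-0.45)·100 = 30.00
  d_3 = (-0.05)·300 + (-0.30)·210 + (+1.00)·100 = 22.00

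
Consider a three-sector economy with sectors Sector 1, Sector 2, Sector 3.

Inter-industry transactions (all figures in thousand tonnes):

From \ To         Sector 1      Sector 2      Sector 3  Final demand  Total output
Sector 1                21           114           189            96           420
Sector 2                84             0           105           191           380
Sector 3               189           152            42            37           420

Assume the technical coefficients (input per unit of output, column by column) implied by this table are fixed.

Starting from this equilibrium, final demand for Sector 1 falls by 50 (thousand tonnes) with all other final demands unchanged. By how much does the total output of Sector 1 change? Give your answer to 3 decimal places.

Δx_1 = -92.219

Technical coefficients a_ij = z_ij / X_j:
  a_11 = 21/420 = 0.05, a_21 = 84/420 = 0.20, a_31 = 189/420 = 0.45
  a_12 = 114/380 = 0.30, a_22 = 0/380 = 0.00, a_32 = 152/380 = 0.40
  a_13 = 189/420 = 0.45, a_23 = 105/420 = 0.25, a_33 = 42/420 = 0.10
I − A =
  [   0.95    -0.30    -0.45]
  [  -0.20     1.00    -0.25]
  [  -0.45    -0.40     0.90]
Cofactors of I−A, C_ij = (−1)^(i+j)·(minor ij) (rows/columns in the sector order above):
  C_11 = (1.00)(0.90) − (-0.25)(-0.40) = 0.8000
  C_12 = −[(-0.20)(0.90) − (-0.25)(-0.45)] = 0.2925
  C_13 = (-0.20)(-0.40) − (1.00)(-0.45) = 0.5300
  C_21 = −[(-0.30)(0.90) − (-0.45)(-0.40)] = 0.4500
  C_22 = (0.95)(0.90) − (-0.45)(-0.45) = 0.6525
  C_23 = −[(0.95)(-0.40) − (-0.30)(-0.45)] = 0.5150
  C_31 = (-0.30)(-0.25) − (-0.45)(1.00) = 0.5250
  C_32 = −[(0.95)(-0.25) − (-0.45)(-0.20)] = 0.3275
  C_33 = (0.95)(1.00) − (-0.30)(-0.20) = 0.8900
det(I−A) = Σ_j (I−A)_1j·C_1j = (0.95)(0.8000) + (-0.30)(0.2925) + (-0.45)(0.5300) = 0.43375
adj(I−A) = Cᵀ =
  [ 0.8000   0.4500   0.5250]
  [ 0.2925   0.6525   0.3275]
  [ 0.5300   0.5150   0.8900]
(I − A)⁻¹ = adj(I−A) / det(I−A) ≈
  [   1.8444     1.0375     1.2104]
  [   0.6744     1.5043     0.7550]
  [   1.2219     1.1873     2.0519]
Δx = (I − A)⁻¹ Δd with Δd having -50 in the Sector 1 component and 0 elsewhere.
So Δx_1 = L_11 · (-50), where L_11 = adj(I−A)_11 / det(I−A) = 0.8000 / 0.43375.
Δx_1 = 0.8000 × (-50) / 0.43375 = -40.00 / 0.43375 ≈ -92.219.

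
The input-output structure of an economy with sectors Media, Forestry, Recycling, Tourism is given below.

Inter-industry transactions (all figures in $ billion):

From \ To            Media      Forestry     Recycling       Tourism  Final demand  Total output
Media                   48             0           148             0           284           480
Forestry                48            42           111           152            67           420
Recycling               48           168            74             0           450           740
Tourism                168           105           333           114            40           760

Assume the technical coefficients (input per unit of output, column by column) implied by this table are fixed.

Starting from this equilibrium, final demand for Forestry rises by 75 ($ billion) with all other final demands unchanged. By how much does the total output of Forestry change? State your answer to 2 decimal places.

Δx_2 = 106.22

Technical coefficients a_ij = z_ij / X_j:
  a_11 = 48/480 = 0.10, a_21 = 48/480 = 0.10, a_31 = 48/480 = 0.10, a_41 = 168/480 = 0.35
  a_12 = 0/420 = 0.00, a_22 = 42/420 = 0.10, a_32 = 168/420 = 0.40, a_42 = 105/420 = 0.25
  a_13 = 148/740 = 0.20, a_23 = 111/740 = 0.15, a_33 = 74/740 = 0.10, a_43 = 333/740 = 0.45
  a_14 = 0/760 = 0.00, a_24 = 152/760 = 0.20, a_34 = 0/760 = 0.00, a_44 = 114/760 = 0.15
I − A =
  [   0.90     0.00    -0.20     0.00]
  [  -0.10     0.90    -0.15    -0.20]
  [  -0.10    -0.40     0.90     0.00]
  [  -0.35    -0.25    -0.45     0.85]
Compute the cofactors C_ij = (−1)^(i+j)·(3×3 minor ij) of I−A; the adjugate is their transpose:
adj(I−A) = Cᵀ =
  [ 0.55650   0.06800   0.14300   0.01600]
  [ 0.16125   0.67150   0.22675   0.15800]
  [ 0.13350   0.30600   0.64350   0.07200]
  [ 0.34725   0.38750   0.46625   0.64900]
det(I−A) = Σ_j (I−A)_1j·C_1j = (0.90)(0.55650) + (0.00)(0.16125) + (-0.20)(0.13350) + (0.00)(0.34725) = 0.47415
(I − A)⁻¹ = adj(I−A) / det(I−A) ≈
  [   1.1737     0.1434     0.3016     0.0337]
  [   0.3401     1.4162     0.4782     0.3332]
  [   0.2816     0.6454     1.3572     0.1519]
  [   0.7324     0.8173     0.9833     1.3688]
Δx = (I − A)⁻¹ Δd with Δd having +75 in the Forestry component and 0 elsewhere.
So Δx_2 = L_22 · (+75), where L_22 = adj(I−A)_22 / det(I−A) = 0.67150 / 0.47415.
Δx_2 = 0.67150 × (+75) / 0.47415 = 50.3625 / 0.47415 ≈ 106.22.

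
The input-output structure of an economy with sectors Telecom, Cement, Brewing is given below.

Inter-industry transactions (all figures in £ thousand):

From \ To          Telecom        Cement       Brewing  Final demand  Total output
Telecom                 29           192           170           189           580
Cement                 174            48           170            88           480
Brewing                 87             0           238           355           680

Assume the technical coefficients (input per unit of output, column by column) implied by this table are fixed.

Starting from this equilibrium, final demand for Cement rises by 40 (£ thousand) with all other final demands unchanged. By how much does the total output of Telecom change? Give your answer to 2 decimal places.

Technical coefficients a_ij = z_ij / X_j:
  a_TT = 29/580 = 0.05, a_CT = 174/580 = 0.30, a_BT = 87/580 = 0.15
  a_TC = 192/480 = 0.40, a_CC = 48/480 = 0.10, a_BC = 0/480 = 0.00
  a_TB = 170/680 = 0.25, a_CB = 170/680 = 0.25, a_BB = 238/680 = 0.35
I − A =
  [   0.95    -0.40    -0.25]
  [  -0.30     0.90    -0.25]
  [  -0.15     0.00     0.65]
Cofactors of I−A, C_ij = (−1)^(i+j)·(minor ij) (rows/columns in the sector order above):
  C_11 = (0.90)(0.65) − (-0.25)(0.00) = 0.5850
  C_12 = −[(-0.30)(0.65) − (-0.25)(-0.15)] = 0.2325
  C_13 = (-0.30)(0.00) − (0.90)(-0.15) = 0.1350
  C_21 = −[(-0.40)(0.65) − (-0.25)(0.00)] = 0.2600
  C_22 = (0.95)(0.65) − (-0.25)(-0.15) = 0.5800
  C_23 = −[(0.95)(0.00) − (-0.40)(-0.15)] = 0.0600
  C_31 = (-0.40)(-0.25) − (-0.25)(0.90) = 0.3250
  C_32 = −[(0.95)(-0.25) − (-0.25)(-0.30)] = 0.3125
  C_33 = (0.95)(0.90) − (-0.40)(-0.30) = 0.7350
det(I−A) = Σ_j (I−A)_1j·C_1j = (0.95)(0.5850) + (-0.40)(0.2325) + (-0.25)(0.1350) = 0.4290
adj(I−A) = Cᵀ =
  [ 0.5850   0.2600   0.3250]
  [ 0.2325   0.5800   0.3125]
  [ 0.1350   0.0600   0.7350]
(I − A)⁻¹ = adj(I−A) / det(I−A) ≈
  [   1.3636     0.6061     0.7576]
  [   0.5420     1.3520     0.7284]
  [   0.3147     0.1399     1.7133]
Δx = (I − A)⁻¹ Δd with Δd having +40 in the Cement component and 0 elsewhere.
So Δx_T = L_TC · (+40), where L_TC = adj(I−A)_TC / det(I−A) = 0.2600 / 0.4290.
Δx_T = 0.2600 × (+40) / 0.4290 = 10.40 / 0.4290 ≈ 24.24.

Δx_T = 24.24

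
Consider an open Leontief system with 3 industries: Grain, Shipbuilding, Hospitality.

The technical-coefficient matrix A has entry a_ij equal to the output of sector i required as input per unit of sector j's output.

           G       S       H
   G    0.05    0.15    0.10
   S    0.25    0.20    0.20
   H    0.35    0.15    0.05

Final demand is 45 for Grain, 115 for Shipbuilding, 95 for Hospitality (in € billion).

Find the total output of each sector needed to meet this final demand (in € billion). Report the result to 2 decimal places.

I − A =
  [   0.95    -0.15    -0.10]
  [  -0.25     0.80    -0.20]
  [  -0.35    -0.15     0.95]
Cofactors of I−A, C_ij = (−1)^(i+j)·(minor ij) (rows/columns in the sector order above):
  C_11 = (0.80)(0.95) − (-0.20)(-0.15) = 0.7300
  C_12 = −[(-0.25)(0.95) − (-0.20)(-0.35)] = 0.3075
  C_13 = (-0.25)(-0.15) − (0.80)(-0.35) = 0.3175
  C_21 = −[(-0.15)(0.95) − (-0.10)(-0.15)] = 0.1575
  C_22 = (0.95)(0.95) − (-0.10)(-0.35) = 0.8675
  C_23 = −[(0.95)(-0.15) − (-0.15)(-0.35)] = 0.1950
  C_31 = (-0.15)(-0.20) − (-0.10)(0.80) = 0.1100
  C_32 = −[(0.95)(-0.20) − (-0.10)(-0.25)] = 0.2150
  C_33 = (0.95)(0.80) − (-0.15)(-0.25) = 0.7225
det(I−A) = Σ_j (I−A)_1j·C_1j = (0.95)(0.7300) + (-0.15)(0.3075) + (-0.10)(0.3175) = 0.615625
adj(I−A) = Cᵀ =
  [ 0.7300   0.1575   0.1100]
  [ 0.3075   0.8675   0.2150]
  [ 0.3175   0.1950   0.7225]
(I − A)⁻¹ = adj(I−A) / det(I−A) ≈
  [   1.1858     0.2558     0.1787]
  [   0.4995     1.4091     0.3492]
  [   0.5157     0.3168     1.1736]
x = (I − A)⁻¹ d = adj(I−A)·d / det(I−A), with det(I−A) = 0.615625:
  x_G = (0.7300·45 + 0.1575·115 + 0.1100·95) / 0.615625 = 61.4125 / 0.615625 ≈ 99.76
  x_S = (0.3075·45 + 0.8675·115 + 0.2150·95) / 0.615625 = 134.025 / 0.615625 ≈ 217.71
  x_H = (0.3175·45 + 0.1950·115 + 0.7225·95) / 0.615625 = 105.35 / 0.615625 ≈ 171.13

x_G = 99.76, x_S = 217.71, x_H = 171.13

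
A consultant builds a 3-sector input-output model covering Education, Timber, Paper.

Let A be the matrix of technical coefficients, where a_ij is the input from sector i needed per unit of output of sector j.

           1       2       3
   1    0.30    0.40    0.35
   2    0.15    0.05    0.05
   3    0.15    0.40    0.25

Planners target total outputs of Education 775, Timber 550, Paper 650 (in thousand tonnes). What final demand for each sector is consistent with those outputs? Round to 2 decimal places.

I − A =
  [   0.70    -0.40    -0.35]
  [  -0.15     0.95    -0.05]
  [  -0.15    -0.40     0.75]
d = (I − A) x:
  d_1 = (+0.70)·775 + (-0.40)·550 + (-0.35)·650 = 95.00
  d_2 = (-0.15)·775 + (+0.95)·550 + (-0.05)·650 = 373.75
  d_3 = (-0.15)·775 + (-0.40)·550 + (+0.75)·650 = 151.25

d_1 = 95.00, d_2 = 373.75, d_3 = 151.25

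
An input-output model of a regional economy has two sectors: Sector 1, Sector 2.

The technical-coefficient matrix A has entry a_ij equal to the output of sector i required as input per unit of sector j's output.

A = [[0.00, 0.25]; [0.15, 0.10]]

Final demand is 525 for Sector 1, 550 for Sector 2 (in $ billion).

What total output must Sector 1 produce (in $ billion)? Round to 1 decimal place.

x_1 = 707.2

I − A =
  [   1.00    -0.25]
  [  -0.15     0.90]
det(I−A) = (1.00)(0.90) − (-0.25)(-0.15) = 0.8625
adj(I−A) = [[0.90, 0.25], [0.15, 1.00]]
(I − A)⁻¹ = adj(I−A) / det(I−A) ≈
  [   1.0435     0.2899]
  [   0.1739     1.1594]
x = (I − A)⁻¹ d = adj(I−A)·d / det(I−A), with det(I−A) = 0.8625:
  x_1 = (0.90·525 + 0.25·550) / 0.8625 = 610.00 / 0.8625 ≈ 707.2
  x_2 = (0.15·525 + 1.00·550) / 0.8625 = 628.75 / 0.8625 ≈ 729.0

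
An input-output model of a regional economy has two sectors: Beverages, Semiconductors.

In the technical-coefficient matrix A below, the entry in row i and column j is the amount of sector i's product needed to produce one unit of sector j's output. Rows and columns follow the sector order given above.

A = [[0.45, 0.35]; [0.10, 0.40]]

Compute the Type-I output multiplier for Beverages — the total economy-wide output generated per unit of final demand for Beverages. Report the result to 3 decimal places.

m_1 = 2.373

I − A =
  [   0.55    -0.35]
  [  -0.10     0.60]
det(I−A) = (0.55)(0.60) − (-0.35)(-0.10) = 0.2950
adj(I−A) = [[0.60, 0.35], [0.10, 0.55]]
(I − A)⁻¹ = adj(I−A) / det(I−A) ≈
  [   2.0339     1.1864]
  [   0.3390     1.8644]
The output multiplier for sector j is the column-j sum of the Leontief inverse (I − A)⁻¹ = adj(I−A) / det(I−A).
Column 1 of adj(I−A): (0.60, 0.10); det(I−A) = 0.2950.
m_1 = (0.60 + 0.10) / 0.2950 = 0.70 / 0.2950 ≈ 2.373.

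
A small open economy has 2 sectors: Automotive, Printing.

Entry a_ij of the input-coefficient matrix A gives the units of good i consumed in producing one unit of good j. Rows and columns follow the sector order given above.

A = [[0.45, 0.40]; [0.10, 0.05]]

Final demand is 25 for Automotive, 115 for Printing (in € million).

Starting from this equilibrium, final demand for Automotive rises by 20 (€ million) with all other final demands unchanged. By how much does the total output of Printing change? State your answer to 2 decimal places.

Δx_P = 4.15

I − A =
  [   0.55    -0.40]
  [  -0.10     0.95]
det(I−A) = (0.55)(0.95) − (-0.40)(-0.10) = 0.4825
adj(I−A) = [[0.95, 0.40], [0.10, 0.55]]
(I − A)⁻¹ = adj(I−A) / det(I−A) ≈
  [   1.9689     0.8290]
  [   0.2073     1.1399]
Δx = (I − A)⁻¹ Δd with Δd having +20 in the Automotive component and 0 elsewhere.
So Δx_P = L_PA · (+20), where L_PA = adj(I−A)_PA / det(I−A) = 0.10 / 0.4825.
Δx_P = 0.10 × (+20) / 0.4825 = 2.00 / 0.4825 ≈ 4.15.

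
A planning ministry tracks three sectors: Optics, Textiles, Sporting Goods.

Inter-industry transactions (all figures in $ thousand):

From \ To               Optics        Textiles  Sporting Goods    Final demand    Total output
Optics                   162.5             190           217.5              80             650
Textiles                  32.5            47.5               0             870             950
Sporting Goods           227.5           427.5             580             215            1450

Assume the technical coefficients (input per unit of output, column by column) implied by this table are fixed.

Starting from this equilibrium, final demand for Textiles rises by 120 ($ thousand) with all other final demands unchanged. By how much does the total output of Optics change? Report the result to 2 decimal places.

Technical coefficients a_ij = z_ij / X_j:
  a_11 = 162.5/650 = 0.25, a_21 = 32.5/650 = 0.05, a_31 = 227.5/650 = 0.35
  a_12 = 190/950 = 0.20, a_22 = 47.5/950 = 0.05, a_32 = 427.5/950 = 0.45
  a_13 = 217.5/1450 = 0.15, a_23 = 0/1450 = 0.00, a_33 = 580/1450 = 0.40
I − A =
  [   0.75    -0.20    -0.15]
  [  -0.05     0.95     0.00]
  [  -0.35    -0.45     0.60]
Cofactors of I−A, C_ij = (−1)^(i+j)·(minor ij) (rows/columns in the sector order above):
  C_11 = (0.95)(0.60) − (0.00)(-0.45) = 0.5700
  C_12 = −[(-0.05)(0.60) − (0.00)(-0.35)] = 0.0300
  C_13 = (-0.05)(-0.45) − (0.95)(-0.35) = 0.3550
  C_21 = −[(-0.20)(0.60) − (-0.15)(-0.45)] = 0.1875
  C_22 = (0.75)(0.60) − (-0.15)(-0.35) = 0.3975
  C_23 = −[(0.75)(-0.45) − (-0.20)(-0.35)] = 0.4075
  C_31 = (-0.20)(0.00) − (-0.15)(0.95) = 0.1425
  C_32 = −[(0.75)(0.00) − (-0.15)(-0.05)] = 0.0075
  C_33 = (0.75)(0.95) − (-0.20)(-0.05) = 0.7025
det(I−A) = Σ_j (I−A)_1j·C_1j = (0.75)(0.5700) + (-0.20)(0.0300) + (-0.15)(0.3550) = 0.36825
adj(I−A) = Cᵀ =
  [ 0.5700   0.1875   0.1425]
  [ 0.0300   0.3975   0.0075]
  [ 0.3550   0.4075   0.7025]
(I − A)⁻¹ = adj(I−A) / det(I−A) ≈
  [   1.5479     0.5092     0.3870]
  [   0.0815     1.0794     0.0204]
  [   0.9640     1.1066     1.9077]
Δx = (I − A)⁻¹ Δd with Δd having +120 in the Textiles component and 0 elsewhere.
So Δx_1 = L_12 · (+120), where L_12 = adj(I−A)_12 / det(I−A) = 0.1875 / 0.36825.
Δx_1 = 0.1875 × (+120) / 0.36825 = 22.50 / 0.36825 ≈ 61.10.

Δx_1 = 61.10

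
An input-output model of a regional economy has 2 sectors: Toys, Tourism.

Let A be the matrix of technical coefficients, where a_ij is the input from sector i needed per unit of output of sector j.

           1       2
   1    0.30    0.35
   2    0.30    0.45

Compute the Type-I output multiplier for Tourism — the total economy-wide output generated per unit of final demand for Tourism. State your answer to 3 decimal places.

I − A =
  [   0.70    -0.35]
  [  -0.30     0.55]
det(I−A) = (0.70)(0.55) − (-0.35)(-0.30) = 0.2800
adj(I−A) = [[0.55, 0.35], [0.30, 0.70]]
(I − A)⁻¹ = adj(I−A) / det(I−A) ≈
  [   1.9643     1.2500]
  [   1.0714     2.5000]
The output multiplier for sector j is the column-j sum of the Leontief inverse (I − A)⁻¹ = adj(I−A) / det(I−A).
Column 2 of adj(I−A): (0.35, 0.70); det(I−A) = 0.2800.
m_2 = (0.35 + 0.70) / 0.2800 = 1.05 / 0.2800 = 3.750.

m_2 = 3.750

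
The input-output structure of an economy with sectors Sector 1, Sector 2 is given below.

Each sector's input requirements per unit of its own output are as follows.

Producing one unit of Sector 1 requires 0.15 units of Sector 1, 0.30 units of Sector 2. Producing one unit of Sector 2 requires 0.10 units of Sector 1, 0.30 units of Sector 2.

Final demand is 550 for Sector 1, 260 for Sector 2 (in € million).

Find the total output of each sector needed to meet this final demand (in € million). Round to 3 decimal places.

x_1 = 727.434, x_2 = 683.186

I − A =
  [   0.85    -0.10]
  [  -0.30     0.70]
det(I−A) = (0.85)(0.70) − (-0.10)(-0.30) = 0.5650
adj(I−A) = [[0.70, 0.10], [0.30, 0.85]]
(I − A)⁻¹ = adj(I−A) / det(I−A) ≈
  [   1.2389     0.1770]
  [   0.5310     1.5044]
x = (I − A)⁻¹ d = adj(I−A)·d / det(I−A), with det(I−A) = 0.5650:
  x_1 = (0.70·550 + 0.10·260) / 0.5650 = 411.00 / 0.5650 ≈ 727.434
  x_2 = (0.30·550 + 0.85·260) / 0.5650 = 386.00 / 0.5650 ≈ 683.186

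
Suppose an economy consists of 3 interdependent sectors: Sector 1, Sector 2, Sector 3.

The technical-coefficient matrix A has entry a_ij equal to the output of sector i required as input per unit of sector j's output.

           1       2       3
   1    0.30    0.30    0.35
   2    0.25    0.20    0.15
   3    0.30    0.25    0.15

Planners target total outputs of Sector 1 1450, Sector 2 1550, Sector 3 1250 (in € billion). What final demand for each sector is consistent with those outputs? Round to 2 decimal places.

I − A =
  [   0.70    -0.30    -0.35]
  [  -0.25     0.80    -0.15]
  [  -0.30    -0.25     0.85]
d = (I − A) x:
  d_1 = (+0.70)·1450 + (-0.30)·1550 + (-0.35)·1250 = 112.50
  d_2 = (-0.25)·1450 + (+0.80)·1550 + (-0.15)·1250 = 690.00
  d_3 = (-0.30)·1450 + (-0.25)·1550 + (+0.85)·1250 = 240.00

d_1 = 112.50, d_2 = 690.00, d_3 = 240.00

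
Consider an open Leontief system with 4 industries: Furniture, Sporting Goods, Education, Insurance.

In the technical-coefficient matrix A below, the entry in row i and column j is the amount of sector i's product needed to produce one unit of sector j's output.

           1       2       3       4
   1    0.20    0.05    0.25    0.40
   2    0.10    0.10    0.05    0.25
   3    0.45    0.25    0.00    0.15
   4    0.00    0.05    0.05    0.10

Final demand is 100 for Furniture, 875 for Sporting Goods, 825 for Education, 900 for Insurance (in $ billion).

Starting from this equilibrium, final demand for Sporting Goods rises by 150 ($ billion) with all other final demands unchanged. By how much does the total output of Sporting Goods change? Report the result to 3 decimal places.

I − A =
  [   0.80    -0.05    -0.25    -0.40]
  [  -0.10     0.90    -0.05    -0.25]
  [  -0.45    -0.25     1.00    -0.15]
  [   0.00    -0.05    -0.05     0.90]
Compute the cofactors C_ij = (−1)^(i+j)·(3×3 minor ij) of I−A; the adjugate is their transpose:
adj(I−A) = Cᵀ =
  [ 0.776000   0.127750   0.221250   0.417250]
  [ 0.115125   0.603750   0.070500   0.230625]
  [ 0.382125   0.215250   0.631500   0.334875]
  [ 0.027625   0.045500   0.039000   0.596375]
det(I−A) = Σ_j (I−A)_1j·C_1j = (0.80)(0.776000) + (-0.05)(0.115125) + (-0.25)(0.382125) + (-0.40)(0.027625) = 0.5084625
(I − A)⁻¹ = adj(I−A) / det(I−A) ≈
  [   1.5262     0.2512     0.4351     0.8206]
  [   0.2264     1.1874     0.1387     0.4536]
  [   0.7515     0.4233     1.2420     0.6586]
  [   0.0543     0.0895     0.0767     1.1729]
Δx = (I − A)⁻¹ Δd with Δd having +150 in the Sporting Goods component and 0 elsewhere.
So Δx_2 = L_22 · (+150), where L_22 = adj(I−A)_22 / det(I−A) = 0.603750 / 0.5084625.
Δx_2 = 0.603750 × (+150) / 0.5084625 = 90.5625 / 0.5084625 ≈ 178.110.

Δx_2 = 178.110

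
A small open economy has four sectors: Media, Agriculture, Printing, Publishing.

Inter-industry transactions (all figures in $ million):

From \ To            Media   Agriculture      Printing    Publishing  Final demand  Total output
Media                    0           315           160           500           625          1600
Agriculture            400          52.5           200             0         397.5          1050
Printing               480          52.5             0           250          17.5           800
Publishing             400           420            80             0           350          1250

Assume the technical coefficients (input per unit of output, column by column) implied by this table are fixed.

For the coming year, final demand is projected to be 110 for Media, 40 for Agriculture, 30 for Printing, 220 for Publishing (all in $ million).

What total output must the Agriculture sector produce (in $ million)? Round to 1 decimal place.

x_2 = 209.2

Technical coefficients a_ij = z_ij / X_j:
  a_11 = 0/1600 = 0.00, a_21 = 400/1600 = 0.25, a_31 = 480/1600 = 0.30, a_41 = 400/1600 = 0.25
  a_12 = 315/1050 = 0.30, a_22 = 52.5/1050 = 0.05, a_32 = 52.5/1050 = 0.05, a_42 = 420/1050 = 0.40
  a_13 = 160/800 = 0.20, a_23 = 200/800 = 0.25, a_33 = 0/800 = 0.00, a_43 = 80/800 = 0.10
  a_14 = 500/1250 = 0.40, a_24 = 0/1250 = 0.00, a_34 = 250/1250 = 0.20, a_44 = 0/1250 = 0.00
I − A =
  [   1.00    -0.30    -0.20    -0.40]
  [  -0.25     0.95    -0.25     0.00]
  [  -0.30    -0.05     1.00    -0.20]
  [  -0.25    -0.40    -0.10     1.00]
Compute the cofactors C_ij = (−1)^(i+j)·(3×3 minor ij) of I−A; the adjugate is their transpose:
adj(I−A) = Cᵀ =
  [ 0.898500   0.482000   0.343000   0.428000]
  [ 0.332500   0.798000   0.285000   0.190000]
  [ 0.365000   0.278000   0.740000   0.294000]
  [ 0.394125   0.467500   0.273750   0.780500]
det(I−A) = Σ_j (I−A)_1j·C_1j = (1.00)(0.898500) + (-0.30)(0.332500) + (-0.20)(0.365000) + (-0.40)(0.394125) = 0.5681
(I − A)⁻¹ = adj(I−A) / det(I−A) ≈
  [   1.5816     0.8484     0.6038     0.7534]
  [   0.5853     1.4047     0.5017     0.3344]
  [   0.6425     0.4894     1.3026     0.5175]
  [   0.6938     0.8229     0.4819     1.3739]
x = (I − A)⁻¹ d = adj(I−A)·d / det(I−A), with det(I−A) = 0.5681:
  x_1 = (0.898500·110 + 0.482000·40 + 0.343000·30 + 0.428000·220) / 0.5681 = 222.565 / 0.5681 ≈ 391.8
  x_2 = (0.332500·110 + 0.798000·40 + 0.285000·30 + 0.190000·220) / 0.5681 = 118.845 / 0.5681 ≈ 209.2
  x_3 = (0.365000·110 + 0.278000·40 + 0.740000·30 + 0.294000·220) / 0.5681 = 138.15 / 0.5681 ≈ 243.2
  x_4 = (0.394125·110 + 0.467500·40 + 0.273750·30 + 0.780500·220) / 0.5681 = 241.97625 / 0.5681 ≈ 425.9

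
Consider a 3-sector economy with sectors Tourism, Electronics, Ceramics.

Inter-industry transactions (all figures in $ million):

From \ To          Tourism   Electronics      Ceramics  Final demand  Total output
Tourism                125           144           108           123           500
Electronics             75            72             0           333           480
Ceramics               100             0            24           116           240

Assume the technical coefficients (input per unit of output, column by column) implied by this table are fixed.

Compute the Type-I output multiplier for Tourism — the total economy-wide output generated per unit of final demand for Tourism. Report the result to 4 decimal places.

m_T = 2.3426

Technical coefficients a_ij = z_ij / X_j:
  a_TT = 125/500 = 0.25, a_ET = 75/500 = 0.15, a_CT = 100/500 = 0.20
  a_TE = 144/480 = 0.30, a_EE = 72/480 = 0.15, a_CE = 0/480 = 0.00
  a_TC = 108/240 = 0.45, a_EC = 0/240 = 0.00, a_CC = 24/240 = 0.10
I − A =
  [   0.75    -0.30    -0.45]
  [  -0.15     0.85     0.00]
  [  -0.20     0.00     0.90]
Cofactors of I−A, C_ij = (−1)^(i+j)·(minor ij) (rows/columns in the sector order above):
  C_11 = (0.85)(0.90) − (0.00)(0.00) = 0.7650
  C_12 = −[(-0.15)(0.90) − (0.00)(-0.20)] = 0.1350
  C_13 = (-0.15)(0.00) − (0.85)(-0.20) = 0.1700
  C_21 = −[(-0.30)(0.90) − (-0.45)(0.00)] = 0.2700
  C_22 = (0.75)(0.90) − (-0.45)(-0.20) = 0.5850
  C_23 = −[(0.75)(0.00) − (-0.30)(-0.20)] = 0.0600
  C_31 = (-0.30)(0.00) − (-0.45)(0.85) = 0.3825
  C_32 = −[(0.75)(0.00) − (-0.45)(-0.15)] = 0.0675
  C_33 = (0.75)(0.85) − (-0.30)(-0.15) = 0.5925
det(I−A) = Σ_j (I−A)_1j·C_1j = (0.75)(0.7650) + (-0.30)(0.1350) + (-0.45)(0.1700) = 0.45675
adj(I−A) = Cᵀ =
  [ 0.7650   0.2700   0.3825]
  [ 0.1350   0.5850   0.0675]
  [ 0.1700   0.0600   0.5925]
(I − A)⁻¹ = adj(I−A) / det(I−A) ≈
  [   1.67488     0.59113     0.83744]
  [   0.29557     1.28079     0.14778]
  [   0.37219     0.13136     1.29721]
The output multiplier for sector j is the column-j sum of the Leontief inverse (I − A)⁻¹ = adj(I−A) / det(I−A).
Column T of adj(I−A): (0.7650, 0.1350, 0.1700); det(I−A) = 0.45675.
m_T = (0.7650 + 0.1350 + 0.1700) / 0.45675 = 1.07 / 0.45675 ≈ 2.3426.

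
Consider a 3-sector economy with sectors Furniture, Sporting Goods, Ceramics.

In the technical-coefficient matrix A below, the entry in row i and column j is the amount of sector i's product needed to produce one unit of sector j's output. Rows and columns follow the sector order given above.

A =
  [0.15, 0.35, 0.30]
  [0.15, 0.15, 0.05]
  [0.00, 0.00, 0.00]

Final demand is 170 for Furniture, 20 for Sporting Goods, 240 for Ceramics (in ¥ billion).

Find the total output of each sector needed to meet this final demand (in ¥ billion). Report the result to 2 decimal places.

I − A =
  [   0.85    -0.35    -0.30]
  [  -0.15     0.85    -0.05]
  [   0.00     0.00     1.00]
Cofactors of I−A, C_ij = (−1)^(i+j)·(minor ij) (rows/columns in the sector order above):
  C_11 = (0.85)(1.00) − (-0.05)(0.00) = 0.8500
  C_12 = −[(-0.15)(1.00) − (-0.05)(0.00)] = 0.1500
  C_13 = (-0.15)(0.00) − (0.85)(0.00) = 0.0000
  C_21 = −[(-0.35)(1.00) − (-0.30)(0.00)] = 0.3500
  C_22 = (0.85)(1.00) − (-0.30)(0.00) = 0.8500
  C_23 = −[(0.85)(0.00) − (-0.35)(0.00)] = 0.0000
  C_31 = (-0.35)(-0.05) − (-0.30)(0.85) = 0.2725
  C_32 = −[(0.85)(-0.05) − (-0.30)(-0.15)] = 0.0875
  C_33 = (0.85)(0.85) − (-0.35)(-0.15) = 0.6700
det(I−A) = Σ_j (I−A)_1j·C_1j = (0.85)(0.8500) + (-0.35)(0.1500) + (-0.30)(0.0000) = 0.6700
adj(I−A) = Cᵀ =
  [ 0.8500   0.3500   0.2725]
  [ 0.1500   0.8500   0.0875]
  [ 0.0000   0.0000   0.6700]
(I − A)⁻¹ = adj(I−A) / det(I−A) ≈
  [   1.2687     0.5224     0.4067]
  [   0.2239     1.2687     0.1306]
  [   0.0000     0.0000     1.0000]
x = (I − A)⁻¹ d = adj(I−A)·d / det(I−A), with det(I−A) = 0.6700:
  x_1 = (0.8500·170 + 0.3500·20 + 0.2725·240) / 0.6700 = 216.90 / 0.6700 ≈ 323.73
  x_2 = (0.1500·170 + 0.8500·20 + 0.0875·240) / 0.6700 = 63.50 / 0.6700 ≈ 94.78
  x_3 = (0.0000·170 + 0.0000·20 + 0.6700·240) / 0.6700 = 160.80 / 0.6700 = 240.00

x_1 = 323.73, x_2 = 94.78, x_3 = 240.00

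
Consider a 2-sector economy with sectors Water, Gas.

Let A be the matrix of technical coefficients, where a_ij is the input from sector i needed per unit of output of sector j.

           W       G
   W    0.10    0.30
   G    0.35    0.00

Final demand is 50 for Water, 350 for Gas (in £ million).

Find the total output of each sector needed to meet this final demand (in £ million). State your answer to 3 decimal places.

x_W = 194.969, x_G = 418.239

I − A =
  [   0.90    -0.30]
  [  -0.35     1.00]
det(I−A) = (0.90)(1.00) − (-0.30)(-0.35) = 0.7950
adj(I−A) = [[1.00, 0.30], [0.35, 0.90]]
(I − A)⁻¹ = adj(I−A) / det(I−A) ≈
  [   1.2579     0.3774]
  [   0.4403     1.1321]
x = (I − A)⁻¹ d = adj(I−A)·d / det(I−A), with det(I−A) = 0.7950:
  x_W = (1.00·50 + 0.30·350) / 0.7950 = 155.00 / 0.7950 ≈ 194.969
  x_G = (0.35·50 + 0.90·350) / 0.7950 = 332.50 / 0.7950 ≈ 418.239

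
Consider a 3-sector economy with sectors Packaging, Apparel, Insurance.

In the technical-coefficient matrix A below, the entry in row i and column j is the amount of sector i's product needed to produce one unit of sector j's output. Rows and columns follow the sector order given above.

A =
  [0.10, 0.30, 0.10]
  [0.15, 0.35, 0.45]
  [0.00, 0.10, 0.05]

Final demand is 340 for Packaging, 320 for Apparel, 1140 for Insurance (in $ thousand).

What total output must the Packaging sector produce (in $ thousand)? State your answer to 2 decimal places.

x_P = 1097.77

I − A =
  [   0.90    -0.30    -0.10]
  [  -0.15     0.65    -0.45]
  [   0.00    -0.10     0.95]
Cofactors of I−A, C_ij = (−1)^(i+j)·(minor ij) (rows/columns in the sector order above):
  C_11 = (0.65)(0.95) − (-0.45)(-0.10) = 0.5725
  C_12 = −[(-0.15)(0.95) − (-0.45)(0.00)] = 0.1425
  C_13 = (-0.15)(-0.10) − (0.65)(0.00) = 0.0150
  C_21 = −[(-0.30)(0.95) − (-0.10)(-0.10)] = 0.2950
  C_22 = (0.90)(0.95) − (-0.10)(0.00) = 0.8550
  C_23 = −[(0.90)(-0.10) − (-0.30)(0.00)] = 0.0900
  C_31 = (-0.30)(-0.45) − (-0.10)(0.65) = 0.2000
  C_32 = −[(0.90)(-0.45) − (-0.10)(-0.15)] = 0.4200
  C_33 = (0.90)(0.65) − (-0.30)(-0.15) = 0.5400
det(I−A) = Σ_j (I−A)_1j·C_1j = (0.90)(0.5725) + (-0.30)(0.1425) + (-0.10)(0.0150) = 0.4710
adj(I−A) = Cᵀ =
  [ 0.5725   0.2950   0.2000]
  [ 0.1425   0.8550   0.4200]
  [ 0.0150   0.0900   0.5400]
(I − A)⁻¹ = adj(I−A) / det(I−A) ≈
  [   1.2155     0.6263     0.4246]
  [   0.3025     1.8153     0.8917]
  [   0.0318     0.1911     1.1465]
x = (I − A)⁻¹ d = adj(I−A)·d / det(I−A), with det(I−A) = 0.4710:
  x_P = (0.5725·340 + 0.2950·320 + 0.2000·1140) / 0.4710 = 517.05 / 0.4710 ≈ 1097.77
  x_A = (0.1425·340 + 0.8550·320 + 0.4200·1140) / 0.4710 = 800.85 / 0.4710 ≈ 1700.32
  x_I = (0.0150·340 + 0.0900·320 + 0.5400·1140) / 0.4710 = 649.50 / 0.4710 ≈ 1378.98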